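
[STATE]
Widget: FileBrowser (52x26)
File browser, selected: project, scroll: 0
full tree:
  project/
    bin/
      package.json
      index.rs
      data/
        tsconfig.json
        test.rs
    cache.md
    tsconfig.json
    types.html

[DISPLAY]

> [-] project/                                      
    [+] bin/                                        
    cache.md                                        
    tsconfig.json                                   
    types.html                                      
                                                    
                                                    
                                                    
                                                    
                                                    
                                                    
                                                    
                                                    
                                                    
                                                    
                                                    
                                                    
                                                    
                                                    
                                                    
                                                    
                                                    
                                                    
                                                    
                                                    
                                                    


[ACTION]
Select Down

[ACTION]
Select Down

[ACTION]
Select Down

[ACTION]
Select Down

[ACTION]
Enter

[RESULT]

  [-] project/                                      
    [+] bin/                                        
    cache.md                                        
    tsconfig.json                                   
  > types.html                                      
                                                    
                                                    
                                                    
                                                    
                                                    
                                                    
                                                    
                                                    
                                                    
                                                    
                                                    
                                                    
                                                    
                                                    
                                                    
                                                    
                                                    
                                                    
                                                    
                                                    
                                                    


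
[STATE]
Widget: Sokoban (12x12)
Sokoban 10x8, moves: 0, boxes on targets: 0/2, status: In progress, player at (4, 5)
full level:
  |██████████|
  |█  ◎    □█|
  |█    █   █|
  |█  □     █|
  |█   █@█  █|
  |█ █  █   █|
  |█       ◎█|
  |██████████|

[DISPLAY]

██████████  
█  ◎    □█  
█    █   █  
█  □     █  
█   █@█  █  
█ █  █   █  
█       ◎█  
██████████  
Moves: 0  0/
            
            
            


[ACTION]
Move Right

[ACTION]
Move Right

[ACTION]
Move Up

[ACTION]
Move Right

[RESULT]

██████████  
█  ◎    □█  
█    █   █  
█  □  @  █  
█   █ █  █  
█ █  █   █  
█       ◎█  
██████████  
Moves: 2  0/
            
            
            


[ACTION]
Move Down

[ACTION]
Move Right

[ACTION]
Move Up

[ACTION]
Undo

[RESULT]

██████████  
█  ◎    □█  
█    █   █  
█  □   @ █  
█   █ █  █  
█ █  █   █  
█       ◎█  
██████████  
Moves: 3  0/
            
            
            


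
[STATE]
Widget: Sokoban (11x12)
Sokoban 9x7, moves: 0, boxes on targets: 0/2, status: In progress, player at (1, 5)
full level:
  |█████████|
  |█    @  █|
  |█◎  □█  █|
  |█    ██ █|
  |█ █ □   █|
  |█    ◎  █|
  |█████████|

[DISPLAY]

█████████  
█    @  █  
█◎  □█  █  
█    ██ █  
█ █ □   █  
█    ◎  █  
█████████  
Moves: 0  0
           
           
           
           


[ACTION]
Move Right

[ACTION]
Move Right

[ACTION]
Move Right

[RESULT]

█████████  
█      @█  
█◎  □█  █  
█    ██ █  
█ █ □   █  
█    ◎  █  
█████████  
Moves: 2  0
           
           
           
           


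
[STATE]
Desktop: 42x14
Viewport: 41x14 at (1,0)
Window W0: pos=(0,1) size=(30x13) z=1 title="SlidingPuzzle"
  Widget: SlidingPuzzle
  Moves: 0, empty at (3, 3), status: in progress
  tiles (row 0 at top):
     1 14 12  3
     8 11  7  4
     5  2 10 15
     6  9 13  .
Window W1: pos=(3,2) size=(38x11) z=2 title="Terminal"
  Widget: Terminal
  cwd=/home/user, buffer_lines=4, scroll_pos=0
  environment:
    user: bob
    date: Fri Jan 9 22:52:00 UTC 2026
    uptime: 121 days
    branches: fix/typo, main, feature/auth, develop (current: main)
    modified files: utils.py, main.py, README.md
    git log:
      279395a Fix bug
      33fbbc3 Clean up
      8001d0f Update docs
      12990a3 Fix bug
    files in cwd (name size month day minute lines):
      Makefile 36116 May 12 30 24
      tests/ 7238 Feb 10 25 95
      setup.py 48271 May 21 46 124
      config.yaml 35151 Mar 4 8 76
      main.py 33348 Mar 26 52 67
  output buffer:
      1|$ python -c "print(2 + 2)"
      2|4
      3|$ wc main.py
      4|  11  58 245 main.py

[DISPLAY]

                                         
━━━━━━━━━━━━━━━━━━━━━━━━━━━━┓            
 S┏━━━━━━━━━━━━━━━━━━━━━━━━━━━━━━━━━━━━┓ 
──┃ Terminal                           ┃ 
┌─┠────────────────────────────────────┨ 
│ ┃$ python -c "print(2 + 2)"          ┃ 
├─┃4                                   ┃ 
│ ┃$ wc main.py                        ┃ 
├─┃  11  58 245 main.py                ┃ 
│ ┃$ █                                 ┃ 
├─┃                                    ┃ 
│ ┃                                    ┃ 
└─┗━━━━━━━━━━━━━━━━━━━━━━━━━━━━━━━━━━━━┛ 
━━━━━━━━━━━━━━━━━━━━━━━━━━━━┛            


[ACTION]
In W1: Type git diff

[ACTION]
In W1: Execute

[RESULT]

                                         
━━━━━━━━━━━━━━━━━━━━━━━━━━━━┓            
 S┏━━━━━━━━━━━━━━━━━━━━━━━━━━━━━━━━━━━━┓ 
──┃ Terminal                           ┃ 
┌─┠────────────────────────────────────┨ 
│ ┃diff --git a/main.py b/main.py      ┃ 
├─┃--- a/main.py                       ┃ 
│ ┃+++ b/main.py                       ┃ 
├─┃@@ -1,3 +1,4 @@                     ┃ 
│ ┃+# updated                          ┃ 
├─┃ import sys                         ┃ 
│ ┃$ █                                 ┃ 
└─┗━━━━━━━━━━━━━━━━━━━━━━━━━━━━━━━━━━━━┛ 
━━━━━━━━━━━━━━━━━━━━━━━━━━━━┛            


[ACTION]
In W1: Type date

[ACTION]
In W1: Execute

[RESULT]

                                         
━━━━━━━━━━━━━━━━━━━━━━━━━━━━┓            
 S┏━━━━━━━━━━━━━━━━━━━━━━━━━━━━━━━━━━━━┓ 
──┃ Terminal                           ┃ 
┌─┠────────────────────────────────────┨ 
│ ┃+++ b/main.py                       ┃ 
├─┃@@ -1,3 +1,4 @@                     ┃ 
│ ┃+# updated                          ┃ 
├─┃ import sys                         ┃ 
│ ┃$ date                              ┃ 
├─┃Fri Jan 9 22:52:00 UTC 2026         ┃ 
│ ┃$ █                                 ┃ 
└─┗━━━━━━━━━━━━━━━━━━━━━━━━━━━━━━━━━━━━┛ 
━━━━━━━━━━━━━━━━━━━━━━━━━━━━┛            


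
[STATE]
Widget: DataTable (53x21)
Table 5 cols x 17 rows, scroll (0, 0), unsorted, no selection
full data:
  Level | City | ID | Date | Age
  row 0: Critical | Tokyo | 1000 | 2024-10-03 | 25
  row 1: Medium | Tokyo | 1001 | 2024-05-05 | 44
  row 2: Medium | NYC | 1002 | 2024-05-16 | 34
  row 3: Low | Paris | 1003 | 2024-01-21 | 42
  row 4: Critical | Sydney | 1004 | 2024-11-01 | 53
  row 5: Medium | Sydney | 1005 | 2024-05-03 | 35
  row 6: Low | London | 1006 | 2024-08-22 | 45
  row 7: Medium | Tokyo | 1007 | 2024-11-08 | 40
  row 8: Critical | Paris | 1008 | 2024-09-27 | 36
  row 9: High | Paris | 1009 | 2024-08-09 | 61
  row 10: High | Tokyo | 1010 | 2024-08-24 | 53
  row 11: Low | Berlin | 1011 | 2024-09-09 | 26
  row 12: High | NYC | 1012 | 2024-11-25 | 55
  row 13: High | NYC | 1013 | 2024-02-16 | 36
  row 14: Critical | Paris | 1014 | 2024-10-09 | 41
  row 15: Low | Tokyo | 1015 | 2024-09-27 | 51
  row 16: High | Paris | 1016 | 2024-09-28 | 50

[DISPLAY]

Level   │City  │ID  │Date      │Age                  
────────┼──────┼────┼──────────┼───                  
Critical│Tokyo │1000│2024-10-03│25                   
Medium  │Tokyo │1001│2024-05-05│44                   
Medium  │NYC   │1002│2024-05-16│34                   
Low     │Paris │1003│2024-01-21│42                   
Critical│Sydney│1004│2024-11-01│53                   
Medium  │Sydney│1005│2024-05-03│35                   
Low     │London│1006│2024-08-22│45                   
Medium  │Tokyo │1007│2024-11-08│40                   
Critical│Paris │1008│2024-09-27│36                   
High    │Paris │1009│2024-08-09│61                   
High    │Tokyo │1010│2024-08-24│53                   
Low     │Berlin│1011│2024-09-09│26                   
High    │NYC   │1012│2024-11-25│55                   
High    │NYC   │1013│2024-02-16│36                   
Critical│Paris │1014│2024-10-09│41                   
Low     │Tokyo │1015│2024-09-27│51                   
High    │Paris │1016│2024-09-28│50                   
                                                     
                                                     


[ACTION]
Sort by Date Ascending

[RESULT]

Level   │City  │ID  │Date     ▲│Age                  
────────┼──────┼────┼──────────┼───                  
Low     │Paris │1003│2024-01-21│42                   
High    │NYC   │1013│2024-02-16│36                   
Medium  │Sydney│1005│2024-05-03│35                   
Medium  │Tokyo │1001│2024-05-05│44                   
Medium  │NYC   │1002│2024-05-16│34                   
High    │Paris │1009│2024-08-09│61                   
Low     │London│1006│2024-08-22│45                   
High    │Tokyo │1010│2024-08-24│53                   
Low     │Berlin│1011│2024-09-09│26                   
Critical│Paris │1008│2024-09-27│36                   
Low     │Tokyo │1015│2024-09-27│51                   
High    │Paris │1016│2024-09-28│50                   
Critical│Tokyo │1000│2024-10-03│25                   
Critical│Paris │1014│2024-10-09│41                   
Critical│Sydney│1004│2024-11-01│53                   
Medium  │Tokyo │1007│2024-11-08│40                   
High    │NYC   │1012│2024-11-25│55                   
                                                     
                                                     


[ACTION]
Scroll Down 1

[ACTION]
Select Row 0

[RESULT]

Level   │City  │ID  │Date     ▲│Age                  
────────┼──────┼────┼──────────┼───                  
>ow     │Paris │1003│2024-01-21│42                   
High    │NYC   │1013│2024-02-16│36                   
Medium  │Sydney│1005│2024-05-03│35                   
Medium  │Tokyo │1001│2024-05-05│44                   
Medium  │NYC   │1002│2024-05-16│34                   
High    │Paris │1009│2024-08-09│61                   
Low     │London│1006│2024-08-22│45                   
High    │Tokyo │1010│2024-08-24│53                   
Low     │Berlin│1011│2024-09-09│26                   
Critical│Paris │1008│2024-09-27│36                   
Low     │Tokyo │1015│2024-09-27│51                   
High    │Paris │1016│2024-09-28│50                   
Critical│Tokyo │1000│2024-10-03│25                   
Critical│Paris │1014│2024-10-09│41                   
Critical│Sydney│1004│2024-11-01│53                   
Medium  │Tokyo │1007│2024-11-08│40                   
High    │NYC   │1012│2024-11-25│55                   
                                                     
                                                     


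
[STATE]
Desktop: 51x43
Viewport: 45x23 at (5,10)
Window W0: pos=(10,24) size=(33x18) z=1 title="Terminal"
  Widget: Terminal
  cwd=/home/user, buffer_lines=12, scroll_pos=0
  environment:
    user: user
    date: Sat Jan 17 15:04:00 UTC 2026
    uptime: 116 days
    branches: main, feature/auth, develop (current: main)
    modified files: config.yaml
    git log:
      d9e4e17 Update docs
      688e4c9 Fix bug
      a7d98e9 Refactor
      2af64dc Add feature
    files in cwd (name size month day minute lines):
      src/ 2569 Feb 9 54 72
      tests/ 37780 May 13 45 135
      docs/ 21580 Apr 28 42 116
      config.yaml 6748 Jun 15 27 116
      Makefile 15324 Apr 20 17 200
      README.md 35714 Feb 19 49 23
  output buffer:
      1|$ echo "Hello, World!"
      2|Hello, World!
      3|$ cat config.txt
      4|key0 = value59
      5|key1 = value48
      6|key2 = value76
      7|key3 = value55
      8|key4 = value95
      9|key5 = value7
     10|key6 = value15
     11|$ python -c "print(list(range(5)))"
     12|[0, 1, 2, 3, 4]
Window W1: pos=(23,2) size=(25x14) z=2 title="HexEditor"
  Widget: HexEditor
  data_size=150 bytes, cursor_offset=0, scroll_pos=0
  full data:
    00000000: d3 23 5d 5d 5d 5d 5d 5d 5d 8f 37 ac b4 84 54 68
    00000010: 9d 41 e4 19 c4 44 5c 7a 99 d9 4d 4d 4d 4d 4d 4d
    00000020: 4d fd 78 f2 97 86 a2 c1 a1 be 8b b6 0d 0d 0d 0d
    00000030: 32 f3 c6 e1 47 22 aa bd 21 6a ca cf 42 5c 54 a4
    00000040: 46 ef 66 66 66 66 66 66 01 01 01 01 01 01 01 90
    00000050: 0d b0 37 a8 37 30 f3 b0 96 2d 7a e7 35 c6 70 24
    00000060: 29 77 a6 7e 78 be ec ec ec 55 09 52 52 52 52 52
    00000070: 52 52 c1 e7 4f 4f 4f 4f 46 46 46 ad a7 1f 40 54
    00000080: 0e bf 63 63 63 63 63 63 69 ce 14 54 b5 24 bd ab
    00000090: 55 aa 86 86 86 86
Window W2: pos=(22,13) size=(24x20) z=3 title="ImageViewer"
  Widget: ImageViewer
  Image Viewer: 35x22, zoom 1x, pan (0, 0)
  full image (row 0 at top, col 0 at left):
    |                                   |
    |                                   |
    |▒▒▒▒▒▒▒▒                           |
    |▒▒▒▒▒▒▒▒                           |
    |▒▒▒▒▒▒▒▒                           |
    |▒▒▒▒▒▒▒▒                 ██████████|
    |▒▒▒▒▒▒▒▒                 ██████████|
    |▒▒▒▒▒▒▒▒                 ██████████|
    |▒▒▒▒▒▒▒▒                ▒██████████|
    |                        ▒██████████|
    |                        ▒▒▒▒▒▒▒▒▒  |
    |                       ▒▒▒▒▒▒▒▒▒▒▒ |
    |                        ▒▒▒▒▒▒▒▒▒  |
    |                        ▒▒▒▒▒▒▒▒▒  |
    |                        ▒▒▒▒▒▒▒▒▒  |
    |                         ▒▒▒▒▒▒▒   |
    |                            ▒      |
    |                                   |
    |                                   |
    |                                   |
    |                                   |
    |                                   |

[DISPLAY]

                  ┃00000050  0d b0 37 a8 3┃  
                  ┃00000060  29 77 a6 7e 7┃  
                  ┃00000070  52 52 c1 e7 4┃  
                 ┏━━━━━━━━━━━━━━━━━━━━━━┓6┃  
                 ┃ ImageViewer          ┃8┃  
                 ┠──────────────────────┨━┛  
                 ┃                      ┃    
                 ┃                      ┃    
                 ┃▒▒▒▒▒▒▒▒              ┃    
                 ┃▒▒▒▒▒▒▒▒              ┃    
                 ┃▒▒▒▒▒▒▒▒              ┃    
                 ┃▒▒▒▒▒▒▒▒              ┃    
                 ┃▒▒▒▒▒▒▒▒              ┃    
                 ┃▒▒▒▒▒▒▒▒              ┃    
     ┏━━━━━━━━━━━┃▒▒▒▒▒▒▒▒              ┃    
     ┃ Terminal  ┃                      ┃    
     ┠───────────┃                      ┃    
     ┃$ echo "Hel┃                      ┃    
     ┃Hello, Worl┃                      ┃    
     ┃$ cat confi┃                      ┃    
     ┃key0 = valu┃                      ┃    
     ┃key1 = valu┃                      ┃    
     ┃key2 = valu┗━━━━━━━━━━━━━━━━━━━━━━┛    


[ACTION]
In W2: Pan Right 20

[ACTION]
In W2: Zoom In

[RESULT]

                  ┃00000050  0d b0 37 a8 3┃  
                  ┃00000060  29 77 a6 7e 7┃  
                  ┃00000070  52 52 c1 e7 4┃  
                 ┏━━━━━━━━━━━━━━━━━━━━━━┓6┃  
                 ┃ ImageViewer          ┃8┃  
                 ┠──────────────────────┨━┛  
                 ┃                      ┃    
                 ┃                      ┃    
                 ┃                      ┃    
                 ┃                      ┃    
                 ┃                      ┃    
                 ┃                      ┃    
                 ┃                      ┃    
                 ┃                      ┃    
     ┏━━━━━━━━━━━┃                      ┃    
     ┃ Terminal  ┃                      ┃    
     ┠───────────┃                      ┃    
     ┃$ echo "Hel┃                      ┃    
     ┃Hello, Worl┃                      ┃    
     ┃$ cat confi┃                      ┃    
     ┃key0 = valu┃                      ┃    
     ┃key1 = valu┃                      ┃    
     ┃key2 = valu┗━━━━━━━━━━━━━━━━━━━━━━┛    


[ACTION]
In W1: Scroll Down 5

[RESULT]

                  ┃                       ┃  
                  ┃                       ┃  
                  ┃                       ┃  
                 ┏━━━━━━━━━━━━━━━━━━━━━━┓ ┃  
                 ┃ ImageViewer          ┃ ┃  
                 ┠──────────────────────┨━┛  
                 ┃                      ┃    
                 ┃                      ┃    
                 ┃                      ┃    
                 ┃                      ┃    
                 ┃                      ┃    
                 ┃                      ┃    
                 ┃                      ┃    
                 ┃                      ┃    
     ┏━━━━━━━━━━━┃                      ┃    
     ┃ Terminal  ┃                      ┃    
     ┠───────────┃                      ┃    
     ┃$ echo "Hel┃                      ┃    
     ┃Hello, Worl┃                      ┃    
     ┃$ cat confi┃                      ┃    
     ┃key0 = valu┃                      ┃    
     ┃key1 = valu┃                      ┃    
     ┃key2 = valu┗━━━━━━━━━━━━━━━━━━━━━━┛    


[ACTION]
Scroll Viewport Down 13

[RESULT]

                 ┃                      ┃    
                 ┃                      ┃    
                 ┃                      ┃    
                 ┃                      ┃    
     ┏━━━━━━━━━━━┃                      ┃    
     ┃ Terminal  ┃                      ┃    
     ┠───────────┃                      ┃    
     ┃$ echo "Hel┃                      ┃    
     ┃Hello, Worl┃                      ┃    
     ┃$ cat confi┃                      ┃    
     ┃key0 = valu┃                      ┃    
     ┃key1 = valu┃                      ┃    
     ┃key2 = valu┗━━━━━━━━━━━━━━━━━━━━━━┛    
     ┃key3 = value55                 ┃       
     ┃key4 = value95                 ┃       
     ┃key5 = value7                  ┃       
     ┃key6 = value15                 ┃       
     ┃$ python -c "print(list(range(5┃       
     ┃[0, 1, 2, 3, 4]                ┃       
     ┃$ █                            ┃       
     ┃                               ┃       
     ┗━━━━━━━━━━━━━━━━━━━━━━━━━━━━━━━┛       
                                             


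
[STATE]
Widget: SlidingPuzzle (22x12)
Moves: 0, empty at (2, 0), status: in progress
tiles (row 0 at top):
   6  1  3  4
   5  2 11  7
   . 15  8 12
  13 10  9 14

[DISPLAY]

┌────┬────┬────┬────┐ 
│  6 │  1 │  3 │  4 │ 
├────┼────┼────┼────┤ 
│  5 │  2 │ 11 │  7 │ 
├────┼────┼────┼────┤ 
│    │ 15 │  8 │ 12 │ 
├────┼────┼────┼────┤ 
│ 13 │ 10 │  9 │ 14 │ 
└────┴────┴────┴────┘ 
Moves: 0              
                      
                      


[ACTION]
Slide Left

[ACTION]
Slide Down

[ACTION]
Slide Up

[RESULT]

┌────┬────┬────┬────┐ 
│  6 │  1 │  3 │  4 │ 
├────┼────┼────┼────┤ 
│  5 │  2 │ 11 │  7 │ 
├────┼────┼────┼────┤ 
│ 15 │    │  8 │ 12 │ 
├────┼────┼────┼────┤ 
│ 13 │ 10 │  9 │ 14 │ 
└────┴────┴────┴────┘ 
Moves: 3              
                      
                      


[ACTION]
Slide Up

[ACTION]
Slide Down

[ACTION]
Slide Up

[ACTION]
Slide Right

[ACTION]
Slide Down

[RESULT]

┌────┬────┬────┬────┐ 
│  6 │  1 │  3 │  4 │ 
├────┼────┼────┼────┤ 
│  5 │  2 │ 11 │  7 │ 
├────┼────┼────┼────┤ 
│    │ 10 │  8 │ 12 │ 
├────┼────┼────┼────┤ 
│ 15 │ 13 │  9 │ 14 │ 
└────┴────┴────┴────┘ 
Moves: 8              
                      
                      


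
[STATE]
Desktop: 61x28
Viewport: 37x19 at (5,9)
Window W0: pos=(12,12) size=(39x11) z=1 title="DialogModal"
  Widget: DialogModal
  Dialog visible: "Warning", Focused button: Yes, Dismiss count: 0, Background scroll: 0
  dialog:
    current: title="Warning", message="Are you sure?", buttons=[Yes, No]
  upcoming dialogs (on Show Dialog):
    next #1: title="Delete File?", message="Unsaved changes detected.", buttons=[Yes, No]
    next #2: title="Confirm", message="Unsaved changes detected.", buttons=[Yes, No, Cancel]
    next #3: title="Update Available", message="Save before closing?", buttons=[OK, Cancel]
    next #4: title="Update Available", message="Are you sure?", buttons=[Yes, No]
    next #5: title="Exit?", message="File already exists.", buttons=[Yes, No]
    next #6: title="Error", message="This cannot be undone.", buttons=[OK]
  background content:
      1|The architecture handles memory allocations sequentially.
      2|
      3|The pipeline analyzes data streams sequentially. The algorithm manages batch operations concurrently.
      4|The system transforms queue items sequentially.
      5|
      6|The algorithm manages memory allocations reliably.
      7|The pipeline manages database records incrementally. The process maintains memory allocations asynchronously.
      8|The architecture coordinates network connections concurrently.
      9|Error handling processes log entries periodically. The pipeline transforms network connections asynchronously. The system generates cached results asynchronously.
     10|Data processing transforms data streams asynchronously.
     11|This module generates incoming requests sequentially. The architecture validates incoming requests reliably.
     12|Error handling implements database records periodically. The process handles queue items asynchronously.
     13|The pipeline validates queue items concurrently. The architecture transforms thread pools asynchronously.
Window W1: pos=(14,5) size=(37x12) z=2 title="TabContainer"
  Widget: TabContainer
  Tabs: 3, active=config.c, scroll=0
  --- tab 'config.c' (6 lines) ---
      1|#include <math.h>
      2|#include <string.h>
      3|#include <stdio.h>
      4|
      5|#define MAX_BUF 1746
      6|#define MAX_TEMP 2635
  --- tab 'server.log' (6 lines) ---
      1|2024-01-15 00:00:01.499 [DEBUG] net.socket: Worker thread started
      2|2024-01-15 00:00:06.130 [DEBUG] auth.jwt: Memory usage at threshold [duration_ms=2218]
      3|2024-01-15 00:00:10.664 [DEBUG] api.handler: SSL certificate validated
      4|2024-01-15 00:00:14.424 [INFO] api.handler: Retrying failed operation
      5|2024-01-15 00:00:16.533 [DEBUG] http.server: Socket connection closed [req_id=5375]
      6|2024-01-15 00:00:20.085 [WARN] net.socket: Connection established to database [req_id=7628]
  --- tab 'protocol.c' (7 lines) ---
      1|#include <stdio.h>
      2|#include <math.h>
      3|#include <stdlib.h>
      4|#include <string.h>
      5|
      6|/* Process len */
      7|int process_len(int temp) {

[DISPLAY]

         ┃───────────────────────────
         ┃#include <math.h>          
         ┃#include <string.h>        
       ┏━┃#include <stdio.h>         
       ┃ ┃                           
       ┠─┃#define MAX_BUF 1746       
       ┃T┃#define MAX_TEMP 2635      
       ┃ ┗━━━━━━━━━━━━━━━━━━━━━━━━━━━
       ┃The pipeli│    Warning    │st
       ┃The system│ Are you sure? │ i
       ┃          │   [Yes]  No   │  
       ┃The algori└───────────────┘y 
       ┃The pipeline manages database
       ┗━━━━━━━━━━━━━━━━━━━━━━━━━━━━━
                                     
                                     
                                     
                                     
                                     


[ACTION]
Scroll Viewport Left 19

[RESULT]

              ┃──────────────────────
              ┃#include <math.h>     
              ┃#include <string.h>   
            ┏━┃#include <stdio.h>    
            ┃ ┃                      
            ┠─┃#define MAX_BUF 1746  
            ┃T┃#define MAX_TEMP 2635 
            ┃ ┗━━━━━━━━━━━━━━━━━━━━━━
            ┃The pipeli│    Warning  
            ┃The system│ Are you sure
            ┃          │   [Yes]  No 
            ┃The algori└─────────────
            ┃The pipeline manages dat
            ┗━━━━━━━━━━━━━━━━━━━━━━━━
                                     
                                     
                                     
                                     
                                     


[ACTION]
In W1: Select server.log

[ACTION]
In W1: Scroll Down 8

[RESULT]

              ┃──────────────────────
              ┃2024-01-15 00:00:20.08
              ┃                      
            ┏━┃                      
            ┃ ┃                      
            ┠─┃                      
            ┃T┃                      
            ┃ ┗━━━━━━━━━━━━━━━━━━━━━━
            ┃The pipeli│    Warning  
            ┃The system│ Are you sure
            ┃          │   [Yes]  No 
            ┃The algori└─────────────
            ┃The pipeline manages dat
            ┗━━━━━━━━━━━━━━━━━━━━━━━━
                                     
                                     
                                     
                                     
                                     


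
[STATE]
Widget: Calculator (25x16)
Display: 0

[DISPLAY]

                        0
┌───┬───┬───┬───┐        
│ 7 │ 8 │ 9 │ ÷ │        
├───┼───┼───┼───┤        
│ 4 │ 5 │ 6 │ × │        
├───┼───┼───┼───┤        
│ 1 │ 2 │ 3 │ - │        
├───┼───┼───┼───┤        
│ 0 │ . │ = │ + │        
├───┼───┼───┼───┤        
│ C │ MC│ MR│ M+│        
└───┴───┴───┴───┘        
                         
                         
                         
                         


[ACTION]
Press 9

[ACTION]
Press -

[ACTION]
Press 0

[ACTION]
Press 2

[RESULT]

                        2
┌───┬───┬───┬───┐        
│ 7 │ 8 │ 9 │ ÷ │        
├───┼───┼───┼───┤        
│ 4 │ 5 │ 6 │ × │        
├───┼───┼───┼───┤        
│ 1 │ 2 │ 3 │ - │        
├───┼───┼───┼───┤        
│ 0 │ . │ = │ + │        
├───┼───┼───┼───┤        
│ C │ MC│ MR│ M+│        
└───┴───┴───┴───┘        
                         
                         
                         
                         


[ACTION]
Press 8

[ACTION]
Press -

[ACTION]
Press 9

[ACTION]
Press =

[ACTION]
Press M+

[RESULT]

                      -28
┌───┬───┬───┬───┐        
│ 7 │ 8 │ 9 │ ÷ │        
├───┼───┼───┼───┤        
│ 4 │ 5 │ 6 │ × │        
├───┼───┼───┼───┤        
│ 1 │ 2 │ 3 │ - │        
├───┼───┼───┼───┤        
│ 0 │ . │ = │ + │        
├───┼───┼───┼───┤        
│ C │ MC│ MR│ M+│        
└───┴───┴───┴───┘        
                         
                         
                         
                         


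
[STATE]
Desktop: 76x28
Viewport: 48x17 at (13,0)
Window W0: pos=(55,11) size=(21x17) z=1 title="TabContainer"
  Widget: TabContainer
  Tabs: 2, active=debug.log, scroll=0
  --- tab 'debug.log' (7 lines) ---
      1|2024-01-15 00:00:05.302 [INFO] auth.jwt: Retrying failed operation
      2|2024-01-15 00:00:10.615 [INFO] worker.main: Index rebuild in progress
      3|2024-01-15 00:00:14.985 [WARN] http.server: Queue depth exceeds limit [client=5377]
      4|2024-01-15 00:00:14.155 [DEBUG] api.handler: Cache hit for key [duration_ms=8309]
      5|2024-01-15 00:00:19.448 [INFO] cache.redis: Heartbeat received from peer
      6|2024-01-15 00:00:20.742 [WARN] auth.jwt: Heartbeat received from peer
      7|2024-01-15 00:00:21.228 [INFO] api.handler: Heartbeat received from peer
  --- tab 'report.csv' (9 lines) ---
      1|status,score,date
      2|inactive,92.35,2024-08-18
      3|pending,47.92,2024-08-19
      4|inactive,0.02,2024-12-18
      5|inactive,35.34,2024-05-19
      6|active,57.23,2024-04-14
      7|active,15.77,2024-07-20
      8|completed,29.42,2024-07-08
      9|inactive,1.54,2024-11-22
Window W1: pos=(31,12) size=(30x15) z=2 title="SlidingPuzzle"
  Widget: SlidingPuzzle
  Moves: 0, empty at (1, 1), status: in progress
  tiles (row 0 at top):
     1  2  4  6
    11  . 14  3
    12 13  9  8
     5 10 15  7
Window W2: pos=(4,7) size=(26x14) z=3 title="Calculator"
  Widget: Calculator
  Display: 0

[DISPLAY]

                                                
                                                
                                                
                                                
                                                
                                                
                                                
━━━━━━━━━━━━━━━━┓                               
tor             ┃                               
────────────────┨                               
               0┃                               
┬───┬───┐       ┃                         ┏━━━━━
│ 9 │ ÷ │       ┃ ┏━━━━━━━━━━━━━━━━━━━━━━━━━━━━┓
┼───┼───┤       ┃ ┃ SlidingPuzzle              ┃
│ 6 │ × │       ┃ ┠────────────────────────────┨
┼───┼───┤       ┃ ┃┌────┬────┬────┬────┐       ┃
│ 3 │ - │       ┃ ┃│  1 │  2 │  4 │  6 │       ┃


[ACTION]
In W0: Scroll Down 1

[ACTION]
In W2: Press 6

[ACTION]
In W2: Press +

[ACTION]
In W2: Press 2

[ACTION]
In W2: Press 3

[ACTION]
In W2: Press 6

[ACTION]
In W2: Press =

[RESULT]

                                                
                                                
                                                
                                                
                                                
                                                
                                                
━━━━━━━━━━━━━━━━┓                               
tor             ┃                               
────────────────┨                               
             242┃                               
┬───┬───┐       ┃                         ┏━━━━━
│ 9 │ ÷ │       ┃ ┏━━━━━━━━━━━━━━━━━━━━━━━━━━━━┓
┼───┼───┤       ┃ ┃ SlidingPuzzle              ┃
│ 6 │ × │       ┃ ┠────────────────────────────┨
┼───┼───┤       ┃ ┃┌────┬────┬────┬────┐       ┃
│ 3 │ - │       ┃ ┃│  1 │  2 │  4 │  6 │       ┃


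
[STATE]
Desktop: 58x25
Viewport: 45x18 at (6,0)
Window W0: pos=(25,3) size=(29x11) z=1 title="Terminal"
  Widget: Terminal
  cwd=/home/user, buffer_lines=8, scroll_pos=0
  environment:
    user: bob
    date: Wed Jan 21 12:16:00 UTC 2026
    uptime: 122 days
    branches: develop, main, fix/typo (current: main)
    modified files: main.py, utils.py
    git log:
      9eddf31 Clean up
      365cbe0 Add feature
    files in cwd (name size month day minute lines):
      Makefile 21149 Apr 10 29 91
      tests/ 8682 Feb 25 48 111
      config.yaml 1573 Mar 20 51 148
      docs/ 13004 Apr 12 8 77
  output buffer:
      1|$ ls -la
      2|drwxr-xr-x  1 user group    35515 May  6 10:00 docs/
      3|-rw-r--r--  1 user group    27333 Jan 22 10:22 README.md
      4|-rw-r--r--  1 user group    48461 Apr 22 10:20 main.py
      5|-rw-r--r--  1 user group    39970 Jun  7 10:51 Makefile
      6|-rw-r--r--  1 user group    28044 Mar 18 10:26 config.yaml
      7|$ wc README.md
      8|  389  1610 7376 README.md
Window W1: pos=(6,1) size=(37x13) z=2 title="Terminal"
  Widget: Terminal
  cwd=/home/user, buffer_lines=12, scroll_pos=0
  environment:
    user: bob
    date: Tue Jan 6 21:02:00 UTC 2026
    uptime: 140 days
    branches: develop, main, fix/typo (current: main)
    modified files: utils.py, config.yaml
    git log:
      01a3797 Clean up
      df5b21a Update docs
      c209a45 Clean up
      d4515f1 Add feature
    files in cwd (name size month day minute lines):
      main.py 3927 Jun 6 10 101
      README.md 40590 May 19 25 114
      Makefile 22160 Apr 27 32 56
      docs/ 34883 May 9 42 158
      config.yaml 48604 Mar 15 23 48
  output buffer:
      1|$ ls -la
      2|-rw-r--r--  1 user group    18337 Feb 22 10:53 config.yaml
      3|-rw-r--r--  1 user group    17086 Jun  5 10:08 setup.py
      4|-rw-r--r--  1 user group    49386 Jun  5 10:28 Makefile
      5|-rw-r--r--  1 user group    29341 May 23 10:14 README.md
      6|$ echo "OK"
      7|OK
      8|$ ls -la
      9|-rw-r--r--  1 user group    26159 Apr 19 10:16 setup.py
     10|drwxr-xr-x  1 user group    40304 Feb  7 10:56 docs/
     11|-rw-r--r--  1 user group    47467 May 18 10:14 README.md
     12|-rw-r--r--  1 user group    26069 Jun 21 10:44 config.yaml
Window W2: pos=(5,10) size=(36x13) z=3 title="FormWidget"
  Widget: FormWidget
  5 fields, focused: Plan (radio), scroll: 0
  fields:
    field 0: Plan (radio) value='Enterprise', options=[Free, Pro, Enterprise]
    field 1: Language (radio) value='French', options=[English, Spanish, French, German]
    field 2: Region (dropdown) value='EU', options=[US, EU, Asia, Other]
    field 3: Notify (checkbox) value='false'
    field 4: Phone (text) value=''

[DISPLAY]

                                             
┏━━━━━━━━━━━━━━━━━━━━━━━━━━━━━━━━━━━┓        
┃ Terminal                          ┃        
┠───────────────────────────────────┨━━━━━━━━
┃$ ls -la                           ┃        
┃-rw-r--r--  1 user group    18337 F┃────────
┃-rw-r--r--  1 user group    17086 J┃        
┃-rw-r--r--  1 user group    49386 J┃r group 
┃-rw-r--r--  1 user group    29341 M┃r group 
┃$ echo "OK"                        ┃r group 
━━━━━━━━━━━━━━━━━━━━━━━━━━━━━━━━━━┓ ┃r group 
 FormWidget                       ┃ ┃r group 
──────────────────────────────────┨A┃        
> Plan:       ( ) Free  ( ) Pro  (┃━┛━━━━━━━━
  Language:   ( ) English  ( ) Spa┃          
  Region:     [EU               ▼]┃          
  Notify:     [ ]                 ┃          
  Phone:      [                  ]┃          


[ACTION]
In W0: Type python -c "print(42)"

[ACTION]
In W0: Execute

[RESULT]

                                             
┏━━━━━━━━━━━━━━━━━━━━━━━━━━━━━━━━━━━┓        
┃ Terminal                          ┃        
┠───────────────────────────────────┨━━━━━━━━
┃$ ls -la                           ┃        
┃-rw-r--r--  1 user group    18337 F┃────────
┃-rw-r--r--  1 user group    17086 J┃r group 
┃-rw-r--r--  1 user group    49386 J┃r group 
┃-rw-r--r--  1 user group    29341 M┃        
┃$ echo "OK"                        ┃README.m
━━━━━━━━━━━━━━━━━━━━━━━━━━━━━━━━━━┓ ┃t(42)"  
 FormWidget                       ┃ ┃        
──────────────────────────────────┨A┃        
> Plan:       ( ) Free  ( ) Pro  (┃━┛━━━━━━━━
  Language:   ( ) English  ( ) Spa┃          
  Region:     [EU               ▼]┃          
  Notify:     [ ]                 ┃          
  Phone:      [                  ]┃          


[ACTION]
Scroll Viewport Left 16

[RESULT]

                                             
      ┏━━━━━━━━━━━━━━━━━━━━━━━━━━━━━━━━━━━┓  
      ┃ Terminal                          ┃  
      ┠───────────────────────────────────┨━━
      ┃$ ls -la                           ┃  
      ┃-rw-r--r--  1 user group    18337 F┃──
      ┃-rw-r--r--  1 user group    17086 J┃r 
      ┃-rw-r--r--  1 user group    49386 J┃r 
      ┃-rw-r--r--  1 user group    29341 M┃  
      ┃$ echo "OK"                        ┃RE
     ┏━━━━━━━━━━━━━━━━━━━━━━━━━━━━━━━━━━┓ ┃t(
     ┃ FormWidget                       ┃ ┃  
     ┠──────────────────────────────────┨A┃  
     ┃> Plan:       ( ) Free  ( ) Pro  (┃━┛━━
     ┃  Language:   ( ) English  ( ) Spa┃    
     ┃  Region:     [EU               ▼]┃    
     ┃  Notify:     [ ]                 ┃    
     ┃  Phone:      [                  ]┃    


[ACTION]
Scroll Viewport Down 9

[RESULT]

      ┃-rw-r--r--  1 user group    49386 J┃r 
      ┃-rw-r--r--  1 user group    29341 M┃  
      ┃$ echo "OK"                        ┃RE
     ┏━━━━━━━━━━━━━━━━━━━━━━━━━━━━━━━━━━┓ ┃t(
     ┃ FormWidget                       ┃ ┃  
     ┠──────────────────────────────────┨A┃  
     ┃> Plan:       ( ) Free  ( ) Pro  (┃━┛━━
     ┃  Language:   ( ) English  ( ) Spa┃    
     ┃  Region:     [EU               ▼]┃    
     ┃  Notify:     [ ]                 ┃    
     ┃  Phone:      [                  ]┃    
     ┃                                  ┃    
     ┃                                  ┃    
     ┃                                  ┃    
     ┃                                  ┃    
     ┗━━━━━━━━━━━━━━━━━━━━━━━━━━━━━━━━━━┛    
                                             
                                             
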